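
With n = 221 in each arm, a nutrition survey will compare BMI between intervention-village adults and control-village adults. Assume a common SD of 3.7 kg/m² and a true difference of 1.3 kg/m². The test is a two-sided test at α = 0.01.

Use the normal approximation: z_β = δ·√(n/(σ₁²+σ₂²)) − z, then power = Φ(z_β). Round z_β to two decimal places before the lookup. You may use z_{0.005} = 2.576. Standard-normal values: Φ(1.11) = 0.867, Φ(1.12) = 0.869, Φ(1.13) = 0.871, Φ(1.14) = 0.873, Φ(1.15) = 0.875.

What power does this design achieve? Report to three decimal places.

Power ≈ 0.869

z_β = δ·√(n/(σ₁²+σ₂²)) − z_{α/2}
    = 1.3 · √(221/27.38) − 2.576
    = 1.3 · 2.84105 − 2.576
    = 3.6934 − 2.576 = 1.1174 → 1.12
Power = Φ(1.12) = 0.869.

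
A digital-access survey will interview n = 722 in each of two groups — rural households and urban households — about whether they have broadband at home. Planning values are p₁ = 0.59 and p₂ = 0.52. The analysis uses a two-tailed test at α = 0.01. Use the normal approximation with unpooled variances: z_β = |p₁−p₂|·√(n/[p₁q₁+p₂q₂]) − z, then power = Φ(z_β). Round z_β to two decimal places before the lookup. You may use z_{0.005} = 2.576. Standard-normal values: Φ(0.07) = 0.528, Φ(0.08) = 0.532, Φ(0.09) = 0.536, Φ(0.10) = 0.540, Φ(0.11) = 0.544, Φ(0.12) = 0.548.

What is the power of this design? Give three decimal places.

z_β = |p₁−p₂|·√(n/[p₁q₁+p₂q₂]) − z_{α/2}
    = 0.07 · √(722/0.4915) − 2.576
    = 0.07 · 38.3272 − 2.576
    = 2.6829 − 2.576 = 0.1069 → 0.11
Power = Φ(0.11) = 0.544.

Power ≈ 0.544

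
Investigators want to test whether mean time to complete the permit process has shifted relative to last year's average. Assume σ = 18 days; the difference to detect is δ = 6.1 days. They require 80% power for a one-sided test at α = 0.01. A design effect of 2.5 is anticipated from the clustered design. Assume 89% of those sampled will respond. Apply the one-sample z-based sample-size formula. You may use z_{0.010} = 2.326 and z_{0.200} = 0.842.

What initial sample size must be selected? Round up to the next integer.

n = 246

n = (z_α + z_β)² · σ² / δ²
  = (2.326 + 0.842)² · 18² / 6.1²
  = 10.0362 · 324 / 37.21
  = 87.39
Design effect: 2.5 × 87.39 = 218.47.
Adjust for 89% response: 218.47 / 0.89 = 245.47.
Round up → n = 246.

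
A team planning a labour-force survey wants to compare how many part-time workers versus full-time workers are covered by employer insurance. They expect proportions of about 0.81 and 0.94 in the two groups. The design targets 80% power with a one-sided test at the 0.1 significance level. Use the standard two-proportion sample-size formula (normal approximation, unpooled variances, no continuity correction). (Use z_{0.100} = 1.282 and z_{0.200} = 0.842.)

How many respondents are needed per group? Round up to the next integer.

n = 57 per group

n = (z_α + z_β)² · [p₁(1−p₁) + p₂(1−p₂)] / (p₁ − p₂)²
  = (1.282 + 0.842)² · (0.81·0.19 + 0.94·0.06) / (-0.13)²
  = (2.124)² · (0.1539 + 0.0564) / 0.0169
  = 4.5114 · 0.2103 / 0.0169
  = 56.14
Round up → n = 57 per group.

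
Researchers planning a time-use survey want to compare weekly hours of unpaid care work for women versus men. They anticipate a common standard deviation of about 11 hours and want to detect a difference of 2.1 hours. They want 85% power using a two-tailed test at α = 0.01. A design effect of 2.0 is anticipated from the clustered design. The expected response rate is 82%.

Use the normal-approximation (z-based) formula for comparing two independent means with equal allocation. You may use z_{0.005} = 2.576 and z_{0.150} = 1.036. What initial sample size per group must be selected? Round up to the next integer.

n = 1747 per group

n = (z_{α/2} + z_β)² · (σ₁² + σ₂²) / δ²
  = (2.576 + 1.036)² · (2·11² = 242) / 2.1²
  = 13.0465 · 242 / 4.41
  = 715.93
Design effect: 2.0 × 715.93 = 1431.87.
Adjust for 82% response: 1431.87 / 0.82 = 1746.18.
Round up → n = 1747 per group.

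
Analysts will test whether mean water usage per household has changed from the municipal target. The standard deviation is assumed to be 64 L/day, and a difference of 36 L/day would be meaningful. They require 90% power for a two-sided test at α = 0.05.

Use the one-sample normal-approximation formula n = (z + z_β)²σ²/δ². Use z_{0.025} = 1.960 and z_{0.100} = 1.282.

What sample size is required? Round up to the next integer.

n = 34

n = (z_{α/2} + z_β)² · σ² / δ²
  = (1.960 + 1.282)² · 64² / 36²
  = 10.5106 · 4096 / 1296
  = 33.22
Round up → n = 34.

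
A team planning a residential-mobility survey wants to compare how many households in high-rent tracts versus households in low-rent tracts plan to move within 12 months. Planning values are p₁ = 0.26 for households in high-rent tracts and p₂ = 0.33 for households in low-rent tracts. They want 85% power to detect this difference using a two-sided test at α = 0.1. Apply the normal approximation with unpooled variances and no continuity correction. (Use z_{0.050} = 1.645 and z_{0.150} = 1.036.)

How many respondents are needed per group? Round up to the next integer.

n = (z_{α/2} + z_β)² · [p₁(1−p₁) + p₂(1−p₂)] / (p₁ − p₂)²
  = (1.645 + 1.036)² · (0.26·0.74 + 0.33·0.67) / (-0.07)²
  = (2.681)² · (0.1924 + 0.2211) / 0.0049
  = 7.1878 · 0.4135 / 0.0049
  = 606.56
Round up → n = 607 per group.

n = 607 per group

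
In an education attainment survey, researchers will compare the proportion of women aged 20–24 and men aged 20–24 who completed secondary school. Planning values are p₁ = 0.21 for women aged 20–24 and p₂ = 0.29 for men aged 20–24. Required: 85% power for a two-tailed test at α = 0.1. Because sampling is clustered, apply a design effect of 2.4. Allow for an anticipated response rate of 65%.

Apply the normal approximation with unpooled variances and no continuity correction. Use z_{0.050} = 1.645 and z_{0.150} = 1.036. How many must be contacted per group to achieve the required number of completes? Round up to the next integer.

n = 1542 per group

n = (z_{α/2} + z_β)² · [p₁(1−p₁) + p₂(1−p₂)] / (p₁ − p₂)²
  = (1.645 + 1.036)² · (0.21·0.79 + 0.29·0.71) / (-0.08)²
  = (2.681)² · (0.1659 + 0.2059) / 0.0064
  = 7.1878 · 0.3718 / 0.0064
  = 417.56
Design effect: 2.4 × 417.56 = 1002.15.
Adjust for 65% response: 1002.15 / 0.65 = 1541.77.
Round up → n = 1542 per group.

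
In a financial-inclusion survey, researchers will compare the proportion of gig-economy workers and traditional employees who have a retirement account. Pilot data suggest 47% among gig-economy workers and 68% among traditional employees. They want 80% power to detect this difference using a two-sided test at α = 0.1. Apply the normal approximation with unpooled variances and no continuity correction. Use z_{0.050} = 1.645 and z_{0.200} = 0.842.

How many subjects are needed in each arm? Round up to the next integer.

n = (z_{α/2} + z_β)² · [p₁(1−p₁) + p₂(1−p₂)] / (p₁ − p₂)²
  = (1.645 + 0.842)² · (0.47·0.53 + 0.68·0.32) / (-0.21)²
  = (2.487)² · (0.2491 + 0.2176) / 0.0441
  = 6.1852 · 0.4667 / 0.0441
  = 65.46
Round up → n = 66 per group.

n = 66 per group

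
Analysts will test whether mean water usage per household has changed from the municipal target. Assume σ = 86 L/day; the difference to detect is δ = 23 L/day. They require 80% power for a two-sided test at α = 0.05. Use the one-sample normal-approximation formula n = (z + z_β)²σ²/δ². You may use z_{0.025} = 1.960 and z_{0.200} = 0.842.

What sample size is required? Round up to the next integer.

n = (z_{α/2} + z_β)² · σ² / δ²
  = (1.960 + 0.842)² · 86² / 23²
  = 7.8512 · 7396 / 529
  = 109.77
Round up → n = 110.

n = 110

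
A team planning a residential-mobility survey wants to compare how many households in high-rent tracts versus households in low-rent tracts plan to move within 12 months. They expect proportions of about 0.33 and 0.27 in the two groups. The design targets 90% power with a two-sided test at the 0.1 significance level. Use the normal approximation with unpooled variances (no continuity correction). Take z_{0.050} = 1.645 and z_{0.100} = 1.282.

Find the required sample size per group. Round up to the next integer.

n = 996 per group

n = (z_{α/2} + z_β)² · [p₁(1−p₁) + p₂(1−p₂)] / (p₁ − p₂)²
  = (1.645 + 1.282)² · (0.33·0.67 + 0.27·0.73) / (0.06)²
  = (2.927)² · (0.2211 + 0.1971) / 0.0036
  = 8.5673 · 0.4182 / 0.0036
  = 995.24
Round up → n = 996 per group.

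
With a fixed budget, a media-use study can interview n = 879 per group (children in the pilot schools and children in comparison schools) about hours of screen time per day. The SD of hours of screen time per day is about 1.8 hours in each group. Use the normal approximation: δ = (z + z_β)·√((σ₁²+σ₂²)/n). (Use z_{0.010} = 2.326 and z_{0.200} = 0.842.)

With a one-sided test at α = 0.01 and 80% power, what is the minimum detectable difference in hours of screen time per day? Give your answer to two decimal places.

Minimum detectable difference ≈ 0.27 hours

δ = (z_α + z_β) · √((σ₁²+σ₂²)/n)
  = (2.326 + 0.842) · √(6.48/879)
  = 3.168 · √0.00737
  = 3.168 · 0.0859
  = 0.2720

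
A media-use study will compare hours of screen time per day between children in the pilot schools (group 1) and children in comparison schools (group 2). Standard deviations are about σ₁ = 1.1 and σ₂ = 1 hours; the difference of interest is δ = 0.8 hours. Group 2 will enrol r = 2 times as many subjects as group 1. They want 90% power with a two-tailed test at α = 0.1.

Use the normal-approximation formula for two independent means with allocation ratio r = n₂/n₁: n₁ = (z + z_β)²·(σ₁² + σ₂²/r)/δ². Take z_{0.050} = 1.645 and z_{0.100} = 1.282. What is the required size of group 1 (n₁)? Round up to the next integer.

n₁ = 23

n₁ = (z_{α/2} + z_β)² · (σ₁² + σ₂²/r) / δ²
   = (1.645 + 1.282)² · (1.1² + 1²/2) / 0.8²
   = 8.5673 · (1.21 + 0.5) / 0.64
   = 8.5673 · 1.71 / 0.64
   = 22.89
Round up → n₁ = 23; n₂ = r·n₁ = 2 × 23 = 46.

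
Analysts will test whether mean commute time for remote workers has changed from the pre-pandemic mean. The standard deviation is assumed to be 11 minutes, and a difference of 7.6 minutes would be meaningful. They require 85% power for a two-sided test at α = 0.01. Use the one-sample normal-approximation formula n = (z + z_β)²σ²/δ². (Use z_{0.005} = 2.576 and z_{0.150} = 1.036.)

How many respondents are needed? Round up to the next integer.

n = 28

n = (z_{α/2} + z_β)² · σ² / δ²
  = (2.576 + 1.036)² · 11² / 7.6²
  = 13.0465 · 121 / 57.76
  = 27.33
Round up → n = 28.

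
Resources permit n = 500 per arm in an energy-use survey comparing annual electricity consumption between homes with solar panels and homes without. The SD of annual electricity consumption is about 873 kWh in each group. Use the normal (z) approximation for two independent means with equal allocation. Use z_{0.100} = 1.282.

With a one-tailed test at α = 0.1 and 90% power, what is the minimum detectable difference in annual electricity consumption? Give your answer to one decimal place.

δ = (z_α + z_β) · √((σ₁²+σ₂²)/n)
  = (1.282 + 1.282) · √(1524258/500)
  = 2.564 · √3048.5
  = 2.564 · 55.2134
  = 141.5671

Minimum detectable difference ≈ 141.6 kWh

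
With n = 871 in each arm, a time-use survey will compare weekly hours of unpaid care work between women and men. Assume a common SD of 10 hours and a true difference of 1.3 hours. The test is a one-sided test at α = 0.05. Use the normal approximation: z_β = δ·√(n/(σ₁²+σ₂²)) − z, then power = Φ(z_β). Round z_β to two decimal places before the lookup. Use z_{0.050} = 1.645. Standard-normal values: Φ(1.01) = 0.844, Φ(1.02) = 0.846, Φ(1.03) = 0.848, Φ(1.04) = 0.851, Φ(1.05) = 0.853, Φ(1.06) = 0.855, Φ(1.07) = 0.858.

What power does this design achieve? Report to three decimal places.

z_β = δ·√(n/(σ₁²+σ₂²)) − z_α
    = 1.3 · √(871/200) − 1.645
    = 1.3 · 2.08686 − 1.645
    = 2.7129 − 1.645 = 1.0679 → 1.07
Power = Φ(1.07) = 0.858.

Power ≈ 0.858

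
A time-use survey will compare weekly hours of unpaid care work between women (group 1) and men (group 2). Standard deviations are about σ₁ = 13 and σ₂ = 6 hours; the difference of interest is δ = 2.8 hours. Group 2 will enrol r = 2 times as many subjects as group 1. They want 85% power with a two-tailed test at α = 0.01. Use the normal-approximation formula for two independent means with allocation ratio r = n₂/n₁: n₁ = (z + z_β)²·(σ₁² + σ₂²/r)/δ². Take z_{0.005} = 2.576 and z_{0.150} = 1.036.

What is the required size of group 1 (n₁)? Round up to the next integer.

n₁ = 312

n₁ = (z_{α/2} + z_β)² · (σ₁² + σ₂²/r) / δ²
   = (2.576 + 1.036)² · (13² + 6²/2) / 2.8²
   = 13.0465 · (169 + 18) / 7.84
   = 13.0465 · 187 / 7.84
   = 311.19
Round up → n₁ = 312; n₂ = r·n₁ = 2 × 312 = 624.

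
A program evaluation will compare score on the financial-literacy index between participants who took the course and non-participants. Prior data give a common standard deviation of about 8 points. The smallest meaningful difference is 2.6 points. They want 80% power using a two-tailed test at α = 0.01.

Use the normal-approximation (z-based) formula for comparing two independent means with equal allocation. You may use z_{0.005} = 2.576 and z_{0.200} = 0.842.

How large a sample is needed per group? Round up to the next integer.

n = 222 per group

n = (z_{α/2} + z_β)² · (σ₁² + σ₂²) / δ²
  = (2.576 + 0.842)² · (2·8² = 128) / 2.6²
  = 11.6827 · 128 / 6.76
  = 221.21
Round up → n = 222 per group.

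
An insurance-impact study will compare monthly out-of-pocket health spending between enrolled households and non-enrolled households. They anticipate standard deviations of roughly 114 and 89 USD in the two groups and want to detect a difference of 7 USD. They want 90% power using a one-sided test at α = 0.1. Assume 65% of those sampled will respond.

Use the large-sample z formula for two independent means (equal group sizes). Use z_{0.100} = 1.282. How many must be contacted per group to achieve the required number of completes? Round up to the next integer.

n = 4318 per group

n = (z_α + z_β)² · (σ₁² + σ₂²) / δ²
  = (1.282 + 1.282)² · (114² + 89² = 20917) / 7²
  = 6.5741 · 20917 / 49
  = 2806.33
Adjust for 65% response: 2806.33 / 0.65 = 4317.44.
Round up → n = 4318 per group.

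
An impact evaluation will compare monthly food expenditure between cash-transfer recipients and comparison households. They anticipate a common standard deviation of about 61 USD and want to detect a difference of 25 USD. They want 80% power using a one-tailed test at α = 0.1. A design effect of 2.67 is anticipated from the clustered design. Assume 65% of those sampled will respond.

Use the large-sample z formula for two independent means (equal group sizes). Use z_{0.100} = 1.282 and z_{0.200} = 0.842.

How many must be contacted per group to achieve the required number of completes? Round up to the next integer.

n = (z_α + z_β)² · (σ₁² + σ₂²) / δ²
  = (1.282 + 0.842)² · (2·61² = 7442) / 25²
  = 4.5114 · 7442 / 625
  = 53.72
Design effect: 2.67 × 53.72 = 143.43.
Adjust for 65% response: 143.43 / 0.65 = 220.66.
Round up → n = 221 per group.

n = 221 per group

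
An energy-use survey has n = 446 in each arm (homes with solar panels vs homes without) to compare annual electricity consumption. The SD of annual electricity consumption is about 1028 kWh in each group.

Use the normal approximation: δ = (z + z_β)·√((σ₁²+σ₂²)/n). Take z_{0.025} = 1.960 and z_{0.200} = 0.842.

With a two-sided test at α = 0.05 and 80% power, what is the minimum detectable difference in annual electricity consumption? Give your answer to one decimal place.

Minimum detectable difference ≈ 192.9 kWh

δ = (z_{α/2} + z_β) · √((σ₁²+σ₂²)/n)
  = (1.960 + 0.842) · √(2113568/446)
  = 2.802 · √4738.9
  = 2.802 · 68.8400
  = 192.8896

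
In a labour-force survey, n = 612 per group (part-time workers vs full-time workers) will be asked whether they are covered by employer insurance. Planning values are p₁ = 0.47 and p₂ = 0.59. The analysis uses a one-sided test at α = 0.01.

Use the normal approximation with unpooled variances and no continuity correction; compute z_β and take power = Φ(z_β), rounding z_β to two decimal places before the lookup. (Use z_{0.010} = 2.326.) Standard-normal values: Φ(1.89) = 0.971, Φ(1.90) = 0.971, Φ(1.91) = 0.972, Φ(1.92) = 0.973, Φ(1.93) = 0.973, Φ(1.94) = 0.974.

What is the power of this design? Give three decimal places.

Power ≈ 0.972

z_β = |p₁−p₂|·√(n/[p₁q₁+p₂q₂]) − z_α
    = 0.12 · √(612/0.4910) − 2.326
    = 0.12 · 35.3049 − 2.326
    = 4.2366 − 2.326 = 1.9106 → 1.91
Power = Φ(1.91) = 0.972.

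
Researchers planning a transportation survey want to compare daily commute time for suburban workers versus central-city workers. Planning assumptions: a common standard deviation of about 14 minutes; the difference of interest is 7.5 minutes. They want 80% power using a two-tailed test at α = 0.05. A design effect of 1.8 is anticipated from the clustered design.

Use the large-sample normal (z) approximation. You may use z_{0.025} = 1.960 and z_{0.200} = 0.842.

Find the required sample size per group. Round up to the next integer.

n = (z_{α/2} + z_β)² · (σ₁² + σ₂²) / δ²
  = (1.960 + 0.842)² · (2·14² = 392) / 7.5²
  = 7.8512 · 392 / 56.25
  = 54.71
Design effect: 1.8 × 54.71 = 98.49.
Round up → n = 99 per group.

n = 99 per group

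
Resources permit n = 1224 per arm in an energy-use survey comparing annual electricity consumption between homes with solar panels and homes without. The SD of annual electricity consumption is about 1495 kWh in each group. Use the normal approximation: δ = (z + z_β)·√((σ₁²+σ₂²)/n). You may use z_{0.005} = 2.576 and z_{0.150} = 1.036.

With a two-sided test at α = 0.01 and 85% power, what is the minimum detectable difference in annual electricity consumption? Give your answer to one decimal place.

δ = (z_{α/2} + z_β) · √((σ₁²+σ₂²)/n)
  = (2.576 + 1.036) · √(4470050/1224)
  = 3.612 · √3652.0
  = 3.612 · 60.4318
  = 218.2796

Minimum detectable difference ≈ 218.3 kWh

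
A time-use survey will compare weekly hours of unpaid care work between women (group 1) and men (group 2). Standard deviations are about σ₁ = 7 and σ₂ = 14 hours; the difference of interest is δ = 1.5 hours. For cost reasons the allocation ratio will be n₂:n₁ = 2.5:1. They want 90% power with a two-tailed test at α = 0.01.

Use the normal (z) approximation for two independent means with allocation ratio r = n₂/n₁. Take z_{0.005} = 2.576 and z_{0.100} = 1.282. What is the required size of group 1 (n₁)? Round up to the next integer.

n₁ = 843

n₁ = (z_{α/2} + z_β)² · (σ₁² + σ₂²/r) / δ²
   = (2.576 + 1.282)² · (7² + 14²/2.5) / 1.5²
   = 14.8842 · (49 + 78.4) / 2.25
   = 14.8842 · 127.4 / 2.25
   = 842.77
Round up → n₁ = 843; n₂ = r·n₁ = 2.5 × 843 = 2108.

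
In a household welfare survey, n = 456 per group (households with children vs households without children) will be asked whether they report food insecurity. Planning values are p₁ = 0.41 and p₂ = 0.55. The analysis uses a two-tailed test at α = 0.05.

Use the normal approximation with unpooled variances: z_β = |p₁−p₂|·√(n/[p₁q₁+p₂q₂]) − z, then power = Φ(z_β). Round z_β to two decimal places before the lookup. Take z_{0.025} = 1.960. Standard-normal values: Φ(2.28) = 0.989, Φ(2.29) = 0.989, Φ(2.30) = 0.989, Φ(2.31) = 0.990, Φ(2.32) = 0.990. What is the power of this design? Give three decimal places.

Power ≈ 0.990

z_β = |p₁−p₂|·√(n/[p₁q₁+p₂q₂]) − z_{α/2}
    = 0.14 · √(456/0.4894) − 1.960
    = 0.14 · 30.5246 − 1.960
    = 4.2734 − 1.960 = 2.3134 → 2.31
Power = Φ(2.31) = 0.990.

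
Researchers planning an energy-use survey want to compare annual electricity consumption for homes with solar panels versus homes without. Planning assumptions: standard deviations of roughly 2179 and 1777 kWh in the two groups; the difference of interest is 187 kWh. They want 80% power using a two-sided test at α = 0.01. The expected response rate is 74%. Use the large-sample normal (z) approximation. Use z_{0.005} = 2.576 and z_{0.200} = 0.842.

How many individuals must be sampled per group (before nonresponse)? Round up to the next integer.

n = 3570 per group

n = (z_{α/2} + z_β)² · (σ₁² + σ₂²) / δ²
  = (2.576 + 0.842)² · (2179² + 1777² = 7905770) / 187²
  = 11.6827 · 7905770 / 34969
  = 2641.22
Adjust for 74% response: 2641.22 / 0.74 = 3569.22.
Round up → n = 3570 per group.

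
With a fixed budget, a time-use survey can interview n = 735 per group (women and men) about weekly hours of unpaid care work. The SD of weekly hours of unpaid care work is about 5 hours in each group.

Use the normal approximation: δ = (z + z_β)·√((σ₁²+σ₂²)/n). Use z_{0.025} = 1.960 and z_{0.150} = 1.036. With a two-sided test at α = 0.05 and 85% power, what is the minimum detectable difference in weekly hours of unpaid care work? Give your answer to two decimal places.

δ = (z_{α/2} + z_β) · √((σ₁²+σ₂²)/n)
  = (1.960 + 1.036) · √(50/735)
  = 2.996 · √0.06803
  = 2.996 · 0.2608
  = 0.7814

Minimum detectable difference ≈ 0.78 hours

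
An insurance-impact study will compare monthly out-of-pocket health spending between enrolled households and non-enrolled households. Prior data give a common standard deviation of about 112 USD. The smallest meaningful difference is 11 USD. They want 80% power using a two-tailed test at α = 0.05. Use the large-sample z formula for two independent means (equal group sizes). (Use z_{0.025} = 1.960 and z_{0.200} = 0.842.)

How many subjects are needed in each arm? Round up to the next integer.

n = (z_{α/2} + z_β)² · (σ₁² + σ₂²) / δ²
  = (1.960 + 0.842)² · (2·112² = 25088) / 11²
  = 7.8512 · 25088 / 121
  = 1627.86
Round up → n = 1628 per group.

n = 1628 per group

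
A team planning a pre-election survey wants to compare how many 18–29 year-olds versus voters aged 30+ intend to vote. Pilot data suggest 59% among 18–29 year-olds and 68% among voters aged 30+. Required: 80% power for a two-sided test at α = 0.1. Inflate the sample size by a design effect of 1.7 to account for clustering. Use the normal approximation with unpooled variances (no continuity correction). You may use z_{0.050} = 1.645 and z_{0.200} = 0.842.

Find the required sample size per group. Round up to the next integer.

n = 597 per group

n = (z_{α/2} + z_β)² · [p₁(1−p₁) + p₂(1−p₂)] / (p₁ − p₂)²
  = (1.645 + 0.842)² · (0.59·0.41 + 0.68·0.32) / (-0.09)²
  = (2.487)² · (0.2419 + 0.2176) / 0.0081
  = 6.1852 · 0.4595 / 0.0081
  = 350.87
Design effect: 1.7 × 350.87 = 596.49.
Round up → n = 597 per group.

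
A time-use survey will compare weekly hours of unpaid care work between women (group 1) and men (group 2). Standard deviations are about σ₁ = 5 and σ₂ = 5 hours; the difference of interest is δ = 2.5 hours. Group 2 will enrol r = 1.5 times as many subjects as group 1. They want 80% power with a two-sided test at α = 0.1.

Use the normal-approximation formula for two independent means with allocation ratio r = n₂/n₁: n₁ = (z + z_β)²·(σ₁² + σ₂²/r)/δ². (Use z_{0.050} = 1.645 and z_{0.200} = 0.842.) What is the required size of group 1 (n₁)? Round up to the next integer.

n₁ = (z_{α/2} + z_β)² · (σ₁² + σ₂²/r) / δ²
   = (1.645 + 0.842)² · (5² + 5²/1.5) / 2.5²
   = 6.1852 · (25 + 16.6667) / 6.25
   = 6.1852 · 41.6667 / 6.25
   = 41.23
Round up → n₁ = 42; n₂ = r·n₁ = 1.5 × 42 = 63.

n₁ = 42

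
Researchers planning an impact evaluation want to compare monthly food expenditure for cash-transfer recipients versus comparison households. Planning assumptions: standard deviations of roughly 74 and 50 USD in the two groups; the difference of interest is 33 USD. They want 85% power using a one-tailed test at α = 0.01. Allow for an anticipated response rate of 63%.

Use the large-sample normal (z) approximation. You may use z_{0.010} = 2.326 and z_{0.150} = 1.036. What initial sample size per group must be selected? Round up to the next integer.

n = 132 per group

n = (z_α + z_β)² · (σ₁² + σ₂²) / δ²
  = (2.326 + 1.036)² · (74² + 50² = 7976) / 33²
  = 11.3030 · 7976 / 1089
  = 82.79
Adjust for 63% response: 82.79 / 0.63 = 131.41.
Round up → n = 132 per group.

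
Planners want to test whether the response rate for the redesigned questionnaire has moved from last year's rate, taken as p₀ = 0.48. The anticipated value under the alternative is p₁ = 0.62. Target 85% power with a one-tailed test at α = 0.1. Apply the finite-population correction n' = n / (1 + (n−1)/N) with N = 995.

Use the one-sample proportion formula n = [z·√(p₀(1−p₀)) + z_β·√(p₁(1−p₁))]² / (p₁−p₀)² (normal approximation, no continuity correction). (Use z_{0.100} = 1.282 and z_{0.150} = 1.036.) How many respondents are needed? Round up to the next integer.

n = 63

n = [z_α·√(p₀q₀) + z_β·√(p₁q₁)]² / (p₁ − p₀)²
  = [1.282·√(0.48·0.52) + 1.036·√(0.62·0.38)]² / (0.14)²
  = [1.282·0.4996 + 1.036·0.4854]² / 0.0196
  = [1.1433]² / 0.0196
  = 66.70
Finite-population correction (N = 995): 66.70 / (1 + (66.70 − 1)/995) = 62.57.
Round up → n = 63.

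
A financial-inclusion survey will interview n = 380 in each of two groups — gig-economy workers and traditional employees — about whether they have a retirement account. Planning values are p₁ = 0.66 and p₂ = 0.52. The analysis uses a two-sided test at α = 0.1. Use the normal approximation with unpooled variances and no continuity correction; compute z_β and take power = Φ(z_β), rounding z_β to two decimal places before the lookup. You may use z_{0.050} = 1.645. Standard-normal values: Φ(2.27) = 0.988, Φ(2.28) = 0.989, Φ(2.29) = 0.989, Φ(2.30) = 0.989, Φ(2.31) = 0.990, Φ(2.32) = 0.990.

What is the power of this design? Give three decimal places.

Power ≈ 0.990

z_β = |p₁−p₂|·√(n/[p₁q₁+p₂q₂]) − z_{α/2}
    = 0.14 · √(380/0.4740) − 1.645
    = 0.14 · 28.3141 − 1.645
    = 3.9640 − 1.645 = 2.3190 → 2.32
Power = Φ(2.32) = 0.990.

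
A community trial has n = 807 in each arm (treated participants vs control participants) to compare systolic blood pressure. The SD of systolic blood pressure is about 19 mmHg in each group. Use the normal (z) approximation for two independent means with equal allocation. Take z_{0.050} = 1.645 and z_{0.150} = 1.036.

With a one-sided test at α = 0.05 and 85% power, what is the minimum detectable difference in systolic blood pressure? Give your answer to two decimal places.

Minimum detectable difference ≈ 2.54 mmHg

δ = (z_α + z_β) · √((σ₁²+σ₂²)/n)
  = (1.645 + 1.036) · √(722/807)
  = 2.681 · √0.89467
  = 2.681 · 0.9459
  = 2.5359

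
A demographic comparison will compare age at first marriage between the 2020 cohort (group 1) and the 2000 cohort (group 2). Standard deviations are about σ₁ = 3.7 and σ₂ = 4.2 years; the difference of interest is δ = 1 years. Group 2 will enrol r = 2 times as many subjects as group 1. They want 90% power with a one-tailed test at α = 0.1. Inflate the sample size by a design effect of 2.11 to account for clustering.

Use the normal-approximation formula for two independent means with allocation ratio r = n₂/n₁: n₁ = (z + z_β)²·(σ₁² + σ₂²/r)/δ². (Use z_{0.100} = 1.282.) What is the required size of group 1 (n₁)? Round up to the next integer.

n₁ = 313

n₁ = (z_α + z_β)² · (σ₁² + σ₂²/r) / δ²
   = (1.282 + 1.282)² · (3.7² + 4.2²/2) / 1²
   = 6.5741 · (13.69 + 8.82) / 1
   = 6.5741 · 22.51 / 1
   = 147.98
Design effect: 2.11 × 147.98 = 312.24.
Round up → n₁ = 313; n₂ = r·n₁ = 2 × 313 = 626.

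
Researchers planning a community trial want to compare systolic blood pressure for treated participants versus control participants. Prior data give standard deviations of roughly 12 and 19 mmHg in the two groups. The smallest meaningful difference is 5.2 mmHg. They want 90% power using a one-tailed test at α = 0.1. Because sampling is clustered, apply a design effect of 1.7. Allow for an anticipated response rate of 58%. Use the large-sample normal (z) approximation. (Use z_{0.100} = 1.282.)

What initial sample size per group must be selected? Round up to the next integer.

n = 360 per group

n = (z_α + z_β)² · (σ₁² + σ₂²) / δ²
  = (1.282 + 1.282)² · (12² + 19² = 505) / 5.2²
  = 6.5741 · 505 / 27.04
  = 122.78
Design effect: 1.7 × 122.78 = 208.72.
Adjust for 58% response: 208.72 / 0.58 = 359.87.
Round up → n = 360 per group.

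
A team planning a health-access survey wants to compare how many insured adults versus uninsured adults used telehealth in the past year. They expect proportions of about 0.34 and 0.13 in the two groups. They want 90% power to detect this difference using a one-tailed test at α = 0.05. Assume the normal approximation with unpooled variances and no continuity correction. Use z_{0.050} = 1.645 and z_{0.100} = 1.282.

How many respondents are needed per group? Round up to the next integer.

n = (z_α + z_β)² · [p₁(1−p₁) + p₂(1−p₂)] / (p₁ − p₂)²
  = (1.645 + 1.282)² · (0.34·0.66 + 0.13·0.87) / (0.21)²
  = (2.927)² · (0.2244 + 0.1131) / 0.0441
  = 8.5673 · 0.3375 / 0.0441
  = 65.57
Round up → n = 66 per group.

n = 66 per group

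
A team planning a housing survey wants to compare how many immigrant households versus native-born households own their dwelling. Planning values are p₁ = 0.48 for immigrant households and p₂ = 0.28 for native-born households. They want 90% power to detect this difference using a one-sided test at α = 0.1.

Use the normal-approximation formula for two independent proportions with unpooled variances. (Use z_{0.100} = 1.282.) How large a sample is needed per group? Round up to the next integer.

n = (z_α + z_β)² · [p₁(1−p₁) + p₂(1−p₂)] / (p₁ − p₂)²
  = (1.282 + 1.282)² · (0.48·0.52 + 0.28·0.72) / (0.20)²
  = (2.564)² · (0.2496 + 0.2016) / 0.0400
  = 6.5741 · 0.4512 / 0.0400
  = 74.16
Round up → n = 75 per group.

n = 75 per group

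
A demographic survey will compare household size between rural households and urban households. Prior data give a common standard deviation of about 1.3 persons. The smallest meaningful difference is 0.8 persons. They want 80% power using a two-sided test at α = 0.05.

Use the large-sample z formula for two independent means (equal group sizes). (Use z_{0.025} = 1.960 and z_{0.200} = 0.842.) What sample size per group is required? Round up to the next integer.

n = (z_{α/2} + z_β)² · (σ₁² + σ₂²) / δ²
  = (1.960 + 0.842)² · (2·1.3² = 3.38) / 0.8²
  = 7.8512 · 3.38 / 0.64
  = 41.46
Round up → n = 42 per group.

n = 42 per group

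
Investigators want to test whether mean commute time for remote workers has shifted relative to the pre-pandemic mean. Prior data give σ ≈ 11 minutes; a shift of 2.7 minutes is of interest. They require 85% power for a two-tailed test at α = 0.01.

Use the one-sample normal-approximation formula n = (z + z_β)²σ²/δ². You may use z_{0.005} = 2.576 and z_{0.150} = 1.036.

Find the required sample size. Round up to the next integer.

n = (z_{α/2} + z_β)² · σ² / δ²
  = (2.576 + 1.036)² · 11² / 2.7²
  = 13.0465 · 121 / 7.29
  = 216.55
Round up → n = 217.

n = 217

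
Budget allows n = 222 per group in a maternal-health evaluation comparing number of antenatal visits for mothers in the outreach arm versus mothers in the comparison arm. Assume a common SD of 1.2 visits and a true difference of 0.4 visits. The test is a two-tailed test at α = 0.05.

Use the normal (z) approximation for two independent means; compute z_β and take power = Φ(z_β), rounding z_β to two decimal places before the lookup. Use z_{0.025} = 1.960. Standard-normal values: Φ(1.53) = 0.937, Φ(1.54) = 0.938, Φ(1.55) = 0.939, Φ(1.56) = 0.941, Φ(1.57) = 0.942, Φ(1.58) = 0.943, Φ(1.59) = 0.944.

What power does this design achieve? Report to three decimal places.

z_β = δ·√(n/(σ₁²+σ₂²)) − z_{α/2}
    = 0.4 · √(222/2.88) − 1.960
    = 0.4 · 8.77971 − 1.960
    = 3.5119 − 1.960 = 1.5519 → 1.55
Power = Φ(1.55) = 0.939.

Power ≈ 0.939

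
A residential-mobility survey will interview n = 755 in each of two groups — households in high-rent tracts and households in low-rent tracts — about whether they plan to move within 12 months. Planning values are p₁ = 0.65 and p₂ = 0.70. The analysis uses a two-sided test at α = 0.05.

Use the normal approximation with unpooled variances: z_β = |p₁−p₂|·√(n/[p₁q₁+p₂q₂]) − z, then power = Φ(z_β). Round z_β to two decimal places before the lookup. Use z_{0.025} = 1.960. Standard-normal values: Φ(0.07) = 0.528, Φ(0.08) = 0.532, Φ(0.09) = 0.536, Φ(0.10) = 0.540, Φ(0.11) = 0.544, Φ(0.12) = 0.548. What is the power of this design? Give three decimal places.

Power ≈ 0.548

z_β = |p₁−p₂|·√(n/[p₁q₁+p₂q₂]) − z_{α/2}
    = 0.05 · √(755/0.4375) − 1.960
    = 0.05 · 41.5417 − 1.960
    = 2.0771 − 1.960 = 0.1171 → 0.12
Power = Φ(0.12) = 0.548.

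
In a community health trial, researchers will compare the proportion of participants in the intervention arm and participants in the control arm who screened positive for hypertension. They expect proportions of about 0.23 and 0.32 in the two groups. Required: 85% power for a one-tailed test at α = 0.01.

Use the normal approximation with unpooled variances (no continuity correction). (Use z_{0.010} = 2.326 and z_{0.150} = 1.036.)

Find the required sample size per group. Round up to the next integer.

n = 551 per group

n = (z_α + z_β)² · [p₁(1−p₁) + p₂(1−p₂)] / (p₁ − p₂)²
  = (2.326 + 1.036)² · (0.23·0.77 + 0.32·0.68) / (-0.09)²
  = (3.362)² · (0.1771 + 0.2176) / 0.0081
  = 11.3030 · 0.3947 / 0.0081
  = 550.78
Round up → n = 551 per group.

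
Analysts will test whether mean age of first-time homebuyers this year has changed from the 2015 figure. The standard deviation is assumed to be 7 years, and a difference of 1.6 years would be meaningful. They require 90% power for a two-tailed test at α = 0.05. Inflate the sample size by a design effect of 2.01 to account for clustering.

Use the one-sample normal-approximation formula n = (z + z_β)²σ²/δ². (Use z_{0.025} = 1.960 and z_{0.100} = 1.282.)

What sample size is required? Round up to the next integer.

n = (z_{α/2} + z_β)² · σ² / δ²
  = (1.960 + 1.282)² · 7² / 1.6²
  = 10.5106 · 49 / 2.56
  = 201.18
Design effect: 2.01 × 201.18 = 404.37.
Round up → n = 405.

n = 405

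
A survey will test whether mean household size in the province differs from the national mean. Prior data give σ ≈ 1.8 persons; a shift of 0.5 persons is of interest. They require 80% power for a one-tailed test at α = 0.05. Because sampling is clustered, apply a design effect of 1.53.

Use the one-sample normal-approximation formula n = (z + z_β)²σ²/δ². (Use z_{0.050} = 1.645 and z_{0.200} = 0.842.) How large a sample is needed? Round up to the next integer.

n = 123

n = (z_α + z_β)² · σ² / δ²
  = (1.645 + 0.842)² · 1.8² / 0.5²
  = 6.1852 · 3.24 / 0.25
  = 80.16
Design effect: 1.53 × 80.16 = 122.64.
Round up → n = 123.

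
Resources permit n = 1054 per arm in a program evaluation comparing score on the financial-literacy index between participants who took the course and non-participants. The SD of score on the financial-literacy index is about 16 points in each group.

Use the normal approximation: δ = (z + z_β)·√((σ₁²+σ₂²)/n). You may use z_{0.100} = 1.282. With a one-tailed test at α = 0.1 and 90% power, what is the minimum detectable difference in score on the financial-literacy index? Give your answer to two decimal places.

Minimum detectable difference ≈ 1.79 points

δ = (z_α + z_β) · √((σ₁²+σ₂²)/n)
  = (1.282 + 1.282) · √(512/1054)
  = 2.564 · √0.48577
  = 2.564 · 0.6970
  = 1.7870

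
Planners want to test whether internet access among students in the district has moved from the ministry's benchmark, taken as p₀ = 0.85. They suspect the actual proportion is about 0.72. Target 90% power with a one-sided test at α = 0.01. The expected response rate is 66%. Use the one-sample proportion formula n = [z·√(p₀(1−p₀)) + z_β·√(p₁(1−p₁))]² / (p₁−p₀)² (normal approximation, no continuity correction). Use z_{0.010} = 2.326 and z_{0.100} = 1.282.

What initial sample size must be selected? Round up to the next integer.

n = [z_α·√(p₀q₀) + z_β·√(p₁q₁)]² / (p₁ − p₀)²
  = [2.326·√(0.85·0.15) + 1.282·√(0.72·0.28)]² / (-0.13)²
  = [2.326·0.3571 + 1.282·0.4490]² / 0.0169
  = [1.4062]² / 0.0169
  = 117.00
Adjust for 66% response: 117.00 / 0.66 = 177.27.
Round up → n = 178.

n = 178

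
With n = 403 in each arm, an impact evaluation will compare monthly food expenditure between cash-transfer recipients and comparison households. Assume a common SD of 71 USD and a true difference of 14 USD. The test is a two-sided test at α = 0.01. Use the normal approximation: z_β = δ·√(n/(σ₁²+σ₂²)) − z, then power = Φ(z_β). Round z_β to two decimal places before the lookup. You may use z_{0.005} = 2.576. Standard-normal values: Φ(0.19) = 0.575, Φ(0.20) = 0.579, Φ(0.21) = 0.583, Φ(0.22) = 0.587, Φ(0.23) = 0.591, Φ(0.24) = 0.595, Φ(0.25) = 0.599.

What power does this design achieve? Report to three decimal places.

Power ≈ 0.587

z_β = δ·√(n/(σ₁²+σ₂²)) − z_{α/2}
    = 14 · √(403/10082) − 2.576
    = 14 · 0.19993 − 2.576
    = 2.7990 − 2.576 = 0.2230 → 0.22
Power = Φ(0.22) = 0.587.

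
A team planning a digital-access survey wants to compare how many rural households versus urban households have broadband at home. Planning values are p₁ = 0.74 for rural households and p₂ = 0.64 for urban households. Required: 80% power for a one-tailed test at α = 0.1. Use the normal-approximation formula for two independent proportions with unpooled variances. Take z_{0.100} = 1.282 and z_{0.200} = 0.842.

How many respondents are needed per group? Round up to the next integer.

n = (z_α + z_β)² · [p₁(1−p₁) + p₂(1−p₂)] / (p₁ − p₂)²
  = (1.282 + 0.842)² · (0.74·0.26 + 0.64·0.36) / (0.10)²
  = (2.124)² · (0.1924 + 0.2304) / 0.0100
  = 4.5114 · 0.4228 / 0.0100
  = 190.74
Round up → n = 191 per group.

n = 191 per group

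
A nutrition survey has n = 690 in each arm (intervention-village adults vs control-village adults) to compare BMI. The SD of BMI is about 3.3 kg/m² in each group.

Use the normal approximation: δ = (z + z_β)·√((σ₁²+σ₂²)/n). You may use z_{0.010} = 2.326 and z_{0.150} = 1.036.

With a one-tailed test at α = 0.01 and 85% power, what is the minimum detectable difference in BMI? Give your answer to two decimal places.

δ = (z_α + z_β) · √((σ₁²+σ₂²)/n)
  = (2.326 + 1.036) · √(21.78/690)
  = 3.362 · √0.03157
  = 3.362 · 0.1777
  = 0.5973

Minimum detectable difference ≈ 0.60 kg/m²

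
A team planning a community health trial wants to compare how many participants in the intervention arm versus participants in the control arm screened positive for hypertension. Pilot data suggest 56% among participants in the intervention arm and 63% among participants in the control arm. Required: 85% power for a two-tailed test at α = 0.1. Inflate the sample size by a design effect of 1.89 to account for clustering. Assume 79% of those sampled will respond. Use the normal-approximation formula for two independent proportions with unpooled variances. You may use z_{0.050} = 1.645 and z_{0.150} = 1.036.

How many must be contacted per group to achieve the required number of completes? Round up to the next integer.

n = (z_{α/2} + z_β)² · [p₁(1−p₁) + p₂(1−p₂)] / (p₁ − p₂)²
  = (1.645 + 1.036)² · (0.56·0.44 + 0.63·0.37) / (-0.07)²
  = (2.681)² · (0.2464 + 0.2331) / 0.0049
  = 7.1878 · 0.4795 / 0.0049
  = 703.37
Design effect: 1.89 × 703.37 = 1329.38.
Adjust for 79% response: 1329.38 / 0.79 = 1682.75.
Round up → n = 1683 per group.

n = 1683 per group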